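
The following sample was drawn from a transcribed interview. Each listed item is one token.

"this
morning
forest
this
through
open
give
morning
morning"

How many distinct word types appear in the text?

Distinct types: {forest, give, morning, open, this, through}
V = 6

6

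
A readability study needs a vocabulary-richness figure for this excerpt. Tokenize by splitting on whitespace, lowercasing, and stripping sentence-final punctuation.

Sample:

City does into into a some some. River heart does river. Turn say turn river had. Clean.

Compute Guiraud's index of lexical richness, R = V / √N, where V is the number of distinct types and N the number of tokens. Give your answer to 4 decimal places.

N = 17, V = 11.
√N = 4.123106
R = 11 / 4.123106 = 2.6679

2.6679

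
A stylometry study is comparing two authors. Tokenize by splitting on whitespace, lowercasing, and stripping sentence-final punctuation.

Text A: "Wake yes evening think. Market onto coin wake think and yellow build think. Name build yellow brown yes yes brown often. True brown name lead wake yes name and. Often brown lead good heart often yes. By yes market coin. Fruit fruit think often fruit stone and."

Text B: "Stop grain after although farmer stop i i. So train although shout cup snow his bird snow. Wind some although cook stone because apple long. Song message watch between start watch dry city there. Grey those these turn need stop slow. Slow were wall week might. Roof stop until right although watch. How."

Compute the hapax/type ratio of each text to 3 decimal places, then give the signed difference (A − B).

-0.507

A: hapax=7, V=20, ratio=0.350
B: hapax=36, V=42, ratio=0.857
Difference = 0.350 − 0.857 = -0.507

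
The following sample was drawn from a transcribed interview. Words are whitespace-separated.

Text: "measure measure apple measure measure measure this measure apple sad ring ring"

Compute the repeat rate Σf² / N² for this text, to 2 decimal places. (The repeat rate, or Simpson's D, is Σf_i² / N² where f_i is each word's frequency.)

Frequencies: measure:6, apple:2, ring:2, this:1, sad:1
Σf² = 46; N² = 144
Repeat rate = 46 / 144 = 0.32

0.32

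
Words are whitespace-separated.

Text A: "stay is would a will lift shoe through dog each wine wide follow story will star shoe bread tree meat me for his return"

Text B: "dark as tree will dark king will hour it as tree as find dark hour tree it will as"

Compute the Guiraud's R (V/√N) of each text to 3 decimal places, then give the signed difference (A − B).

A: V=22, N=24, R=4.491
B: V=8, N=19, R=1.835
Difference = 4.491 − 1.835 = 2.656

2.656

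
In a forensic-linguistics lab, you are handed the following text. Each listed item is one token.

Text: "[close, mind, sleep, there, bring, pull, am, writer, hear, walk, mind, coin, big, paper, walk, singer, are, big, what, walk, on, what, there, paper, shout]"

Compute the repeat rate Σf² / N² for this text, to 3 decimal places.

0.066

Frequencies: walk:3, mind:2, there:2, big:2, paper:2, what:2, close:1, sleep:1, bring:1, pull:1, am:1, writer:1, hear:1, coin:1, singer:1, are:1, on:1, shout:1
Σf² = 41; N² = 625
Repeat rate = 41 / 625 = 0.066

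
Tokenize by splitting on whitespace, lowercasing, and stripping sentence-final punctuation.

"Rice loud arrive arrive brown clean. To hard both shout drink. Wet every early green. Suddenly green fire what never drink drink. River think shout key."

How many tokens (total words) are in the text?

Tokens: rice, loud, arrive, arrive, brown, clean, to, hard, both, shout, drink, wet, every, early, green, suddenly, green, fire, what, never, drink, drink, river, think, shout, key
N = 26

26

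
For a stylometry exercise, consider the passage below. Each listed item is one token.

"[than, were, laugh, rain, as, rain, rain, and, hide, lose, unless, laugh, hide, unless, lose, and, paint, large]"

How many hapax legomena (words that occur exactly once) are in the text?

Frequencies: rain:3, laugh:2, and:2, hide:2, lose:2, unless:2, than:1, were:1, as:1, paint:1, large:1
Hapax (freq=1): as, large, paint, than, were

5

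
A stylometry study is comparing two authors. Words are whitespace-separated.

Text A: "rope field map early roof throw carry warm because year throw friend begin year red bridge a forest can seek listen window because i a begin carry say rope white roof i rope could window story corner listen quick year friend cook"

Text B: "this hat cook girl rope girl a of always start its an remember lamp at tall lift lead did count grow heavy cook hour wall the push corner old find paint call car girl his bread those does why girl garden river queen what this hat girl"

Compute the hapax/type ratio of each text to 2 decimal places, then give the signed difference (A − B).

-0.33

A: hapax=16, V=28, ratio=0.57
B: hapax=36, V=40, ratio=0.90
Difference = 0.57 − 0.90 = -0.33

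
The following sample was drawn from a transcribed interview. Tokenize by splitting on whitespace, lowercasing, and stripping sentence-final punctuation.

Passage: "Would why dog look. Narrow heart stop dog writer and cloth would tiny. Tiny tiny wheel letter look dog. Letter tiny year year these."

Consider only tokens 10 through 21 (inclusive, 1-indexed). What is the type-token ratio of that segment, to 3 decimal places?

0.667

Segment tokens 10–21: and, cloth, would, tiny, tiny, tiny, wheel, letter, look, dog, letter, tiny
Segment N = 12, segment V = 8.
TTR = 8 / 12 = 0.667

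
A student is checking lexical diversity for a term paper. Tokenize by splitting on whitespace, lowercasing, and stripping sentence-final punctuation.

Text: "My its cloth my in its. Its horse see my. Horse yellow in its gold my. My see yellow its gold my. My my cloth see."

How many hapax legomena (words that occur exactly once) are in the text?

0

Frequencies: my:8, its:5, see:3, cloth:2, in:2, horse:2, yellow:2, gold:2
Hapax (freq=1): (none)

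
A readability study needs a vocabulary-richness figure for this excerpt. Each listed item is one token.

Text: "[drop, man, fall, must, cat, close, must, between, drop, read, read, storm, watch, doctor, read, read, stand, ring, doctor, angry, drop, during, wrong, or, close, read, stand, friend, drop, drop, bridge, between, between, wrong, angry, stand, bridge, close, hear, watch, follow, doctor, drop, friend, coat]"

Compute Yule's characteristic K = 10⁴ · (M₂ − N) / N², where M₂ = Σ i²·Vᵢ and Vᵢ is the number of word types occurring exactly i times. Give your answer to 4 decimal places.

424.6914

Frequencies: drop:6, read:5, close:3, between:3, doctor:3, stand:3, must:2, watch:2, angry:2, wrong:2, friend:2, bridge:2, man:1, fall:1, cat:1, storm:1, ring:1, during:1, or:1, hear:1, … (2 more, each freq 1)
N = 45. Frequency spectrum: V_1=10, V_2=6, V_3=4, V_5=1, V_6=1
M₂ = 1²·10 + 2²·6 + 3²·4 + 5²·1 + 6²·1 = 131
K = 10000 × (131 − 45) / 45² = 424.6914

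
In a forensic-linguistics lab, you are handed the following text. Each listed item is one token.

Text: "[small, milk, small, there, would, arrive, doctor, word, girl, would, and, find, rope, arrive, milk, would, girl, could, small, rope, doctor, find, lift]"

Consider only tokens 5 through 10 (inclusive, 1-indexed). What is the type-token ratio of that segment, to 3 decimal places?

0.833

Segment tokens 5–10: would, arrive, doctor, word, girl, would
Segment N = 6, segment V = 5.
TTR = 5 / 6 = 0.833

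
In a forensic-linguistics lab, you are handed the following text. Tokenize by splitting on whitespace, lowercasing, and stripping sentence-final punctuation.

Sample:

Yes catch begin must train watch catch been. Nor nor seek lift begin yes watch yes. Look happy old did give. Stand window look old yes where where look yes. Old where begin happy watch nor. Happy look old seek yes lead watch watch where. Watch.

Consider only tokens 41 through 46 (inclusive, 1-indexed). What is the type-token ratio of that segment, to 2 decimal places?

0.67

Segment tokens 41–46: yes, lead, watch, watch, where, watch
Segment N = 6, segment V = 4.
TTR = 4 / 6 = 0.67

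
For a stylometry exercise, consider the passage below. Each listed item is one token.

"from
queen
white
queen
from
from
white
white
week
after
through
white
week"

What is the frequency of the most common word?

Frequencies: white:4, from:3, queen:2, week:2, after:1, through:1
Most common: 'white' with frequency 4.

4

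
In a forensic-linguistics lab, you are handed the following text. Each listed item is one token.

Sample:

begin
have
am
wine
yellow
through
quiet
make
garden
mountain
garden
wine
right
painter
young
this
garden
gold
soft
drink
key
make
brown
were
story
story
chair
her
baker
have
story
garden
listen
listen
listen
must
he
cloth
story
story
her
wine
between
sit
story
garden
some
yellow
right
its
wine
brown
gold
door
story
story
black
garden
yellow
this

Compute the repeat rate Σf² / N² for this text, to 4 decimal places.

0.0511

Frequencies: story:8, garden:6, wine:4, yellow:3, listen:3, have:2, make:2, right:2, this:2, gold:2, brown:2, her:2, begin:1, am:1, through:1, quiet:1, mountain:1, painter:1, young:1, soft:1, … (14 more, each freq 1)
Σf² = 184; N² = 3600
Repeat rate = 184 / 3600 = 0.0511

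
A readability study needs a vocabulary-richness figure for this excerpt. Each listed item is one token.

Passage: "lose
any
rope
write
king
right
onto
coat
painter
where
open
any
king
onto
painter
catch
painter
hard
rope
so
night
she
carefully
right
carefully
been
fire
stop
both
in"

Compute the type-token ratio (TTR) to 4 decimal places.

N = 30 tokens, V = 22 types.
TTR = V / N = 22 / 30 = 0.7333

0.7333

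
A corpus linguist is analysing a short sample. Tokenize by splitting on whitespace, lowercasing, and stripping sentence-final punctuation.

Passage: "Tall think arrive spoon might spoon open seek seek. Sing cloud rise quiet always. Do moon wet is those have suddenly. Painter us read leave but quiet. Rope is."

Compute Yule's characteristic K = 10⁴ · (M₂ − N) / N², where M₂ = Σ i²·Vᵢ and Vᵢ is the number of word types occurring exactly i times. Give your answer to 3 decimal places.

Frequencies: spoon:2, seek:2, quiet:2, is:2, tall:1, think:1, arrive:1, might:1, open:1, sing:1, cloud:1, rise:1, always:1, do:1, moon:1, wet:1, those:1, have:1, suddenly:1, painter:1, … (5 more, each freq 1)
N = 29. Frequency spectrum: V_1=21, V_2=4
M₂ = 1²·21 + 2²·4 = 37
K = 10000 × (37 − 29) / 29² = 95.125

95.125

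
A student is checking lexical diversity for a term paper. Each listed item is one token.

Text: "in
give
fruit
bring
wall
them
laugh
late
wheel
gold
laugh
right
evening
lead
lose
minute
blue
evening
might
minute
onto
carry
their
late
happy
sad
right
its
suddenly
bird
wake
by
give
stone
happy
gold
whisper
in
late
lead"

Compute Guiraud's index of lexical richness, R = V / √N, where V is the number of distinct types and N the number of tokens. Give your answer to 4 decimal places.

4.5853

N = 40, V = 29.
√N = 6.324555
R = 29 / 6.324555 = 4.5853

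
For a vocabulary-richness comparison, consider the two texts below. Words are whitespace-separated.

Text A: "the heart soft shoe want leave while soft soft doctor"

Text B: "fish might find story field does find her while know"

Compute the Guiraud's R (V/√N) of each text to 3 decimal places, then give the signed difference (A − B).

-0.316

A: V=8, N=10, R=2.530
B: V=9, N=10, R=2.846
Difference = 2.530 − 2.846 = -0.316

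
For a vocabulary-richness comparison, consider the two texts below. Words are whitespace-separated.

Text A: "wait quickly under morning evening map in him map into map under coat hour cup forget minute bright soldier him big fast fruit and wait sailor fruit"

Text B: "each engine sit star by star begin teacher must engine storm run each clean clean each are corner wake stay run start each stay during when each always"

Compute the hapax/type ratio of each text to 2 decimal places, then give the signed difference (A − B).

A: hapax=16, V=21, ratio=0.76
B: hapax=13, V=19, ratio=0.68
Difference = 0.76 − 0.68 = 0.08

0.08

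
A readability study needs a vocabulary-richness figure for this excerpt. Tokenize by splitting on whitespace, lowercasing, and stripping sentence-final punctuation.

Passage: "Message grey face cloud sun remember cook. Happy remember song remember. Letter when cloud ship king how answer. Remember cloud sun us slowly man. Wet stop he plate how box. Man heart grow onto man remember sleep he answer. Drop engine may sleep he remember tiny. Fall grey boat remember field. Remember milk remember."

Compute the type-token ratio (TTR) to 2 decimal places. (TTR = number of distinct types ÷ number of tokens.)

N = 54 tokens, V = 35 types.
TTR = V / N = 35 / 54 = 0.65

0.65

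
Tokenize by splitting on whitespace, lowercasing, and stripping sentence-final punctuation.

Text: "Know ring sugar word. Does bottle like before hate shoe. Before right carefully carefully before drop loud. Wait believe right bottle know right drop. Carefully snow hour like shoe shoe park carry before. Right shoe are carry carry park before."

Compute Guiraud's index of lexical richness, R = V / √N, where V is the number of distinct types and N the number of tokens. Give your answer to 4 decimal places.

3.3204

N = 40, V = 21.
√N = 6.324555
R = 21 / 6.324555 = 3.3204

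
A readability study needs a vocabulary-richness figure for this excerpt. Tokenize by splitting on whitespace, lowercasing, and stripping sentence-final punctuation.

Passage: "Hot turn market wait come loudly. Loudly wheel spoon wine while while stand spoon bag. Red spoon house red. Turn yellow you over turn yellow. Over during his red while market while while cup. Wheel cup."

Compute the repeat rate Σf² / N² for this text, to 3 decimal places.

Frequencies: while:5, turn:3, spoon:3, red:3, market:2, loudly:2, wheel:2, yellow:2, over:2, cup:2, hot:1, wait:1, come:1, wine:1, stand:1, bag:1, house:1, you:1, during:1, his:1
Σf² = 86; N² = 1296
Repeat rate = 86 / 1296 = 0.066

0.066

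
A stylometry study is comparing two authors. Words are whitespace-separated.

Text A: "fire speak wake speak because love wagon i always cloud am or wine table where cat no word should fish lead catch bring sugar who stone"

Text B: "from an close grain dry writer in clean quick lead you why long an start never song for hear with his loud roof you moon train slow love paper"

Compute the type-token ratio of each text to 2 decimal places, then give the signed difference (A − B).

TTR(A) = 25/26 = 0.96
TTR(B) = 27/29 = 0.93
Difference = 0.96 − 0.93 = 0.03

0.03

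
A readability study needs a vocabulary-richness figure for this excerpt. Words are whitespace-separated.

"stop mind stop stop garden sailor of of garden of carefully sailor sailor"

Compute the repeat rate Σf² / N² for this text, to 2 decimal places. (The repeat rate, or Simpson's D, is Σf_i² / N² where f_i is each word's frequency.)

0.20

Frequencies: stop:3, sailor:3, of:3, garden:2, mind:1, carefully:1
Σf² = 33; N² = 169
Repeat rate = 33 / 169 = 0.20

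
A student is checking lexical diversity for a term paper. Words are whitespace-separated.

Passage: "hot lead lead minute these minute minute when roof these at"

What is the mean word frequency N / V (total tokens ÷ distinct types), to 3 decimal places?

N = 11 tokens, V = 7 types.
Mean frequency = N / V = 11 / 7 = 1.571

1.571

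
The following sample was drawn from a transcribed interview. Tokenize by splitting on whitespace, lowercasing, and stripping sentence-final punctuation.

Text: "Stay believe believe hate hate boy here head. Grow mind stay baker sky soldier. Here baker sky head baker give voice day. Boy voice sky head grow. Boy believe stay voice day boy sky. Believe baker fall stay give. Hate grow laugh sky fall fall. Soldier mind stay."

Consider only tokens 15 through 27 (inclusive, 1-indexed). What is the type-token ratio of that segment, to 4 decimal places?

Segment tokens 15–27: here, baker, sky, head, baker, give, voice, day, boy, voice, sky, head, grow
Segment N = 13, segment V = 9.
TTR = 9 / 13 = 0.6923

0.6923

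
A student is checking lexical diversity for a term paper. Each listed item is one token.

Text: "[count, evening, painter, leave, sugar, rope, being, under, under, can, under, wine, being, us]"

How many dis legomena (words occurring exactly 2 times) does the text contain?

Frequencies: under:3, being:2, count:1, evening:1, painter:1, leave:1, sugar:1, rope:1, can:1, wine:1, us:1
Words with frequency 2: being

1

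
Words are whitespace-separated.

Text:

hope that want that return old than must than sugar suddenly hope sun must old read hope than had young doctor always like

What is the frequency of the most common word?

Frequencies: hope:3, than:3, that:2, old:2, must:2, want:1, return:1, sugar:1, suddenly:1, sun:1, read:1, had:1, young:1, doctor:1, always:1, like:1
Most common: 'hope' with frequency 3.

3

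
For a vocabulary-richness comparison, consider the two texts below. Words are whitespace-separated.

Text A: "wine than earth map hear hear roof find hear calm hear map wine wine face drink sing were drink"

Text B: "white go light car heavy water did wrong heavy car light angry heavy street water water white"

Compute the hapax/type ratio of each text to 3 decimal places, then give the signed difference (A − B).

A: hapax=8, V=12, ratio=0.667
B: hapax=5, V=10, ratio=0.500
Difference = 0.667 − 0.500 = 0.167

0.167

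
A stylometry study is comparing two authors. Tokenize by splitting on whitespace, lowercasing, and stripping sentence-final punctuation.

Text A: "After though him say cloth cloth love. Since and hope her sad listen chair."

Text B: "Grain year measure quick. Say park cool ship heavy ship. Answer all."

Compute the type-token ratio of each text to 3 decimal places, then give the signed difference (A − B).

TTR(A) = 13/14 = 0.929
TTR(B) = 11/12 = 0.917
Difference = 0.929 − 0.917 = 0.012

0.012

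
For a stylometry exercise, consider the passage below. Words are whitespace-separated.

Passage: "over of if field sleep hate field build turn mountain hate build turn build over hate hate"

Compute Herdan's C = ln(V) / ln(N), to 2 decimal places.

0.78

N = 17, V = 9.
ln(V) = 2.197225, ln(N) = 2.833213
C = 2.197225 / 2.833213 = 0.78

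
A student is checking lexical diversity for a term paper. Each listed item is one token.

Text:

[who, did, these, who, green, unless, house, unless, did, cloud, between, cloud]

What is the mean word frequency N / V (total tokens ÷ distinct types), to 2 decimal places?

N = 12 tokens, V = 8 types.
Mean frequency = N / V = 12 / 8 = 1.50

1.50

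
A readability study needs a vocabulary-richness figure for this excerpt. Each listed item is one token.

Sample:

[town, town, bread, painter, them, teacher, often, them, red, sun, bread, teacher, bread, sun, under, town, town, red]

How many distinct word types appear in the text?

9

Distinct types: {bread, often, painter, red, sun, teacher, them, town, under}
V = 9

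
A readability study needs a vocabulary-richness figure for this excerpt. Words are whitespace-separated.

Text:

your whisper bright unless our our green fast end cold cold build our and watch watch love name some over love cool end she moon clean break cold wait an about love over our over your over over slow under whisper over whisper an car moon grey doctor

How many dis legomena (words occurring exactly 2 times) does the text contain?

Frequencies: over:6, our:4, whisper:3, cold:3, love:3, your:2, end:2, watch:2, moon:2, an:2, bright:1, unless:1, green:1, fast:1, build:1, and:1, name:1, some:1, cool:1, she:1, … (9 more, each freq 1)
Words with frequency 2: an, end, moon, watch, your

5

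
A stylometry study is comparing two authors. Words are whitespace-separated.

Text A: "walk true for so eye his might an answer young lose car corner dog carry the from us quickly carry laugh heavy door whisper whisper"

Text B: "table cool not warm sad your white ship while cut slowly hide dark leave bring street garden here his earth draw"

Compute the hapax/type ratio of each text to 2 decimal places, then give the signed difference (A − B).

A: hapax=21, V=23, ratio=0.91
B: hapax=21, V=21, ratio=1.00
Difference = 0.91 − 1.00 = -0.09

-0.09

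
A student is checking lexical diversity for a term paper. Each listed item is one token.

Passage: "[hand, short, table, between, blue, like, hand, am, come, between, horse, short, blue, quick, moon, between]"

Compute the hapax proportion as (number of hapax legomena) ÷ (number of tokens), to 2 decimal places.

0.44

Frequencies: between:3, hand:2, short:2, blue:2, table:1, like:1, am:1, come:1, horse:1, quick:1, moon:1
Hapax count = 7; token count = 16.
Ratio = 7 / 16 = 0.44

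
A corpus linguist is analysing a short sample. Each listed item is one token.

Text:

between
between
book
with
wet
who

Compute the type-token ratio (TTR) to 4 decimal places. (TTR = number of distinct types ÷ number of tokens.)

N = 6 tokens, V = 5 types.
TTR = V / N = 5 / 6 = 0.8333

0.8333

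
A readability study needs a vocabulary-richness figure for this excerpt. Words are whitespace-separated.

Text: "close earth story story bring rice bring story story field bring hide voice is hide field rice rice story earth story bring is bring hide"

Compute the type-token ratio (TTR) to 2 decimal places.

N = 25 tokens, V = 9 types.
TTR = V / N = 9 / 25 = 0.36

0.36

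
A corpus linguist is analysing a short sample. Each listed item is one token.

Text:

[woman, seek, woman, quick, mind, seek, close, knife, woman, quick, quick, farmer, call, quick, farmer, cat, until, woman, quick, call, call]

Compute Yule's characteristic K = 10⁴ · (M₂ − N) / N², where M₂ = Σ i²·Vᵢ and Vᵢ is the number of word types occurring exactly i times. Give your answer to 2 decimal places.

Frequencies: quick:5, woman:4, call:3, seek:2, farmer:2, mind:1, close:1, knife:1, cat:1, until:1
N = 21. Frequency spectrum: V_1=5, V_2=2, V_3=1, V_4=1, V_5=1
M₂ = 1²·5 + 2²·2 + 3²·1 + 4²·1 + 5²·1 = 63
K = 10000 × (63 − 21) / 21² = 952.38

952.38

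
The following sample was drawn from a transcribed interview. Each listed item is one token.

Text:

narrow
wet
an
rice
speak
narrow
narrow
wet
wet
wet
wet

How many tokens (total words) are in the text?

Tokens: narrow, wet, an, rice, speak, narrow, narrow, wet, wet, wet, wet
N = 11

11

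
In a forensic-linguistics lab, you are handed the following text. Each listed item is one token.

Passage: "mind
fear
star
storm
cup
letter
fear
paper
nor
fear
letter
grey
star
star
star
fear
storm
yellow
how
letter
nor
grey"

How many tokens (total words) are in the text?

22

Tokens: mind, fear, star, storm, cup, letter, fear, paper, nor, fear, letter, grey, star, star, star, fear, storm, yellow, how, letter, nor, grey
N = 22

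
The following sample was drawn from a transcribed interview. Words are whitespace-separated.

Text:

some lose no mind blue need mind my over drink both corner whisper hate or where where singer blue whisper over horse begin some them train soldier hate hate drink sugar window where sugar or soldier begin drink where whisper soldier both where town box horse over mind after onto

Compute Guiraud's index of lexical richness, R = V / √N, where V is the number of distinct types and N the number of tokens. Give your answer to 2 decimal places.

N = 50, V = 27.
√N = 7.071068
R = 27 / 7.071068 = 3.82

3.82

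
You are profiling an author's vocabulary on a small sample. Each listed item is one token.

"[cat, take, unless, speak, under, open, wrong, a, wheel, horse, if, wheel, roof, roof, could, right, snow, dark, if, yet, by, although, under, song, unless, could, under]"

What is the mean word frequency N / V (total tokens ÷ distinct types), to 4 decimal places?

1.3500

N = 27 tokens, V = 20 types.
Mean frequency = N / V = 27 / 20 = 1.3500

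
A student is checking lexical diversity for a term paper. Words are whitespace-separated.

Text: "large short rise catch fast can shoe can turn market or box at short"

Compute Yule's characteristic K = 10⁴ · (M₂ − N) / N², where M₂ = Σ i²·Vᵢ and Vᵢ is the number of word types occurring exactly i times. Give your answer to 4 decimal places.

Frequencies: short:2, can:2, large:1, rise:1, catch:1, fast:1, shoe:1, turn:1, market:1, or:1, box:1, at:1
N = 14. Frequency spectrum: V_1=10, V_2=2
M₂ = 1²·10 + 2²·2 = 18
K = 10000 × (18 − 14) / 14² = 204.0816

204.0816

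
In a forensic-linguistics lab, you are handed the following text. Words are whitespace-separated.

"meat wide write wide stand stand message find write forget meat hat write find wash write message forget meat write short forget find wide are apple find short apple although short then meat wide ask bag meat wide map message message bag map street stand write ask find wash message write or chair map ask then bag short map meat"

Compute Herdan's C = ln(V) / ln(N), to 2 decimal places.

N = 60, V = 20.
ln(V) = 2.995732, ln(N) = 4.094345
C = 2.995732 / 4.094345 = 0.73

0.73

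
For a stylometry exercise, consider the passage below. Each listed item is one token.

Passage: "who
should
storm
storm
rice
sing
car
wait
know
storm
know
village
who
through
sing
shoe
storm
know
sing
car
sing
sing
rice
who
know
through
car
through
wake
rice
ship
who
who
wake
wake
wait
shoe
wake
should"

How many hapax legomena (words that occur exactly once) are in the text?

Frequencies: who:5, sing:5, storm:4, know:4, wake:4, rice:3, car:3, through:3, should:2, wait:2, shoe:2, village:1, ship:1
Hapax (freq=1): ship, village

2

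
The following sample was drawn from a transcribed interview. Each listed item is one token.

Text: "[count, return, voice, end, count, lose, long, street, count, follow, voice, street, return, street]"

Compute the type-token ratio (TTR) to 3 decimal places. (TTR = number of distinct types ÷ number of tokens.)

N = 14 tokens, V = 8 types.
TTR = V / N = 8 / 14 = 0.571

0.571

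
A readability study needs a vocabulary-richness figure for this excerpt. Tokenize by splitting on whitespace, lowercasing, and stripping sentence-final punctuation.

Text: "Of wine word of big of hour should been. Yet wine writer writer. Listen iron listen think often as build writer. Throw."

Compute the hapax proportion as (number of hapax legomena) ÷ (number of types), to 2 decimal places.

0.75

Frequencies: of:3, writer:3, wine:2, listen:2, word:1, big:1, hour:1, should:1, been:1, yet:1, iron:1, think:1, often:1, as:1, build:1, throw:1
Hapax count = 12; type count = 16.
Ratio = 12 / 16 = 0.75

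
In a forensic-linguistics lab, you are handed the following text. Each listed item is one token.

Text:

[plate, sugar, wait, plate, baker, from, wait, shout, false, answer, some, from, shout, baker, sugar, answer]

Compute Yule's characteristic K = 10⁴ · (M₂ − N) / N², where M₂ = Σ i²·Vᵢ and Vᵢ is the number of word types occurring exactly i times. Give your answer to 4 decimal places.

Frequencies: plate:2, sugar:2, wait:2, baker:2, from:2, shout:2, answer:2, false:1, some:1
N = 16. Frequency spectrum: V_1=2, V_2=7
M₂ = 1²·2 + 2²·7 = 30
K = 10000 × (30 − 16) / 16² = 546.8750

546.8750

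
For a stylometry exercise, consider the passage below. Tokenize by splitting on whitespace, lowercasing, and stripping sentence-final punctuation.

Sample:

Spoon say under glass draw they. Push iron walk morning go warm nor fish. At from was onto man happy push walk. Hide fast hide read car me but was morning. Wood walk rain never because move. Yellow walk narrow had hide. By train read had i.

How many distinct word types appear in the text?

37

Distinct types: {at, because, but, by, car, draw, fast, fish, from, glass, go, had, happy, hide, i, iron, man, me, morning, move, narrow, never, nor, onto, push, rain, read, say, spoon, they, train, under, walk, warm, was, wood, yellow}
V = 37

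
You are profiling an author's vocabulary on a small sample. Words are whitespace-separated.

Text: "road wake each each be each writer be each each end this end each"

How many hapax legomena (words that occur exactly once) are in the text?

4

Frequencies: each:6, be:2, end:2, road:1, wake:1, writer:1, this:1
Hapax (freq=1): road, this, wake, writer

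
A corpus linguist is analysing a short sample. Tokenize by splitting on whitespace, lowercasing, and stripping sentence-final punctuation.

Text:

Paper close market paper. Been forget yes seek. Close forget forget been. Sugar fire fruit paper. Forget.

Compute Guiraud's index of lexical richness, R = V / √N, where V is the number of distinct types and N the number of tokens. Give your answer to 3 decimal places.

N = 17, V = 10.
√N = 4.123106
R = 10 / 4.123106 = 2.425

2.425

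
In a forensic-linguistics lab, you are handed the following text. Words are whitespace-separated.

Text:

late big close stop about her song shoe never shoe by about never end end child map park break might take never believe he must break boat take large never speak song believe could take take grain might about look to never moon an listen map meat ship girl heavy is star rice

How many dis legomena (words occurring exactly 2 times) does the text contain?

Frequencies: never:5, take:4, about:3, song:2, shoe:2, end:2, map:2, break:2, might:2, believe:2, late:1, big:1, close:1, stop:1, her:1, by:1, child:1, park:1, he:1, must:1, … (17 more, each freq 1)
Words with frequency 2: believe, break, end, map, might, shoe, song

7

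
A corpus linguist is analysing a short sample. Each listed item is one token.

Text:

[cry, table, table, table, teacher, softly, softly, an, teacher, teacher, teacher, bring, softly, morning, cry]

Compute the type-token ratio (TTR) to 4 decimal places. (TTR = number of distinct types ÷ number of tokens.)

N = 15 tokens, V = 7 types.
TTR = V / N = 7 / 15 = 0.4667

0.4667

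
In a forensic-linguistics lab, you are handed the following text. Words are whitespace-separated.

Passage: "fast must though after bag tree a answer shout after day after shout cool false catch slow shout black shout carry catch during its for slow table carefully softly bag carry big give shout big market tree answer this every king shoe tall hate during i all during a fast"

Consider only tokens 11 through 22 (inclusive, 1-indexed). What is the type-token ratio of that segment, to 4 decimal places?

Segment tokens 11–22: day, after, shout, cool, false, catch, slow, shout, black, shout, carry, catch
Segment N = 12, segment V = 9.
TTR = 9 / 12 = 0.7500

0.7500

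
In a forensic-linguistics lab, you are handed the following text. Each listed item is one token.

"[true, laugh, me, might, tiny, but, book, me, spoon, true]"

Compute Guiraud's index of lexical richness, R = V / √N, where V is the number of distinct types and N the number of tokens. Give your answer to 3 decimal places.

N = 10, V = 8.
√N = 3.162278
R = 8 / 3.162278 = 2.530

2.530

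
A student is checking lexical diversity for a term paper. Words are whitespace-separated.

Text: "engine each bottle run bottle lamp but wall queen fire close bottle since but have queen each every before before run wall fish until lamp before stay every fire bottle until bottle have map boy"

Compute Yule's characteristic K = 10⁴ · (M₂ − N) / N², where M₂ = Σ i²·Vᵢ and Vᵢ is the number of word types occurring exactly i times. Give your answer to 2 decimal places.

375.51

Frequencies: bottle:5, before:3, each:2, run:2, lamp:2, but:2, wall:2, queen:2, fire:2, have:2, every:2, until:2, engine:1, close:1, since:1, fish:1, stay:1, map:1, boy:1
N = 35. Frequency spectrum: V_1=7, V_2=10, V_3=1, V_5=1
M₂ = 1²·7 + 2²·10 + 3²·1 + 5²·1 = 81
K = 10000 × (81 − 35) / 35² = 375.51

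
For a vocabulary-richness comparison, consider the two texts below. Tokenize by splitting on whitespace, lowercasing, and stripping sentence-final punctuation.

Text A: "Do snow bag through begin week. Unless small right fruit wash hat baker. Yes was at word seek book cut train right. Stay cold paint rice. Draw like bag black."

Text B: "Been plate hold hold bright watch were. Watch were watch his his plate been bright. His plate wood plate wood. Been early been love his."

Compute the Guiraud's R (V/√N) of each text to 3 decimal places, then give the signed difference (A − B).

A: V=28, N=30, R=5.112
B: V=10, N=25, R=2.000
Difference = 5.112 − 2.000 = 3.112

3.112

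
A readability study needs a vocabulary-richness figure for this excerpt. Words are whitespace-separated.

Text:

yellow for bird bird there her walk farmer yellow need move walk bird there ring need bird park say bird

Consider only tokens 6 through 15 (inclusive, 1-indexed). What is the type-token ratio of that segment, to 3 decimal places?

Segment tokens 6–15: her, walk, farmer, yellow, need, move, walk, bird, there, ring
Segment N = 10, segment V = 9.
TTR = 9 / 10 = 0.900

0.900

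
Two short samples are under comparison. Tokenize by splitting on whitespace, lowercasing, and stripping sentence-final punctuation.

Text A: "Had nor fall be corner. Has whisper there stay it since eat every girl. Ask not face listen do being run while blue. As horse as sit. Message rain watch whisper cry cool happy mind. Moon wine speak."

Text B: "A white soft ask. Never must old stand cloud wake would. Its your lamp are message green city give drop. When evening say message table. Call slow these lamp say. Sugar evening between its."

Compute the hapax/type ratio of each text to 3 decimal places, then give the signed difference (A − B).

0.116

A: hapax=34, V=36, ratio=0.944
B: hapax=24, V=29, ratio=0.828
Difference = 0.944 − 0.828 = 0.116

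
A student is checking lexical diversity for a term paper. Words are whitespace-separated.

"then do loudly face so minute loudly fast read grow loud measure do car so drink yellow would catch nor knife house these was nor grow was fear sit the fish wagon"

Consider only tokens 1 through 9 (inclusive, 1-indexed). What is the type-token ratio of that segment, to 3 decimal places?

0.889

Segment tokens 1–9: then, do, loudly, face, so, minute, loudly, fast, read
Segment N = 9, segment V = 8.
TTR = 8 / 9 = 0.889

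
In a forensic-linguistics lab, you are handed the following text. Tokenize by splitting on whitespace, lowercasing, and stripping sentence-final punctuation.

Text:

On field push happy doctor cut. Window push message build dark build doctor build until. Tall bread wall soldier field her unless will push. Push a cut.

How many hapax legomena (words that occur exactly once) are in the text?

14

Frequencies: push:4, build:3, field:2, doctor:2, cut:2, on:1, happy:1, window:1, message:1, dark:1, until:1, tall:1, bread:1, wall:1, soldier:1, her:1, unless:1, will:1, a:1
Hapax (freq=1): a, bread, dark, happy, her, message, on, soldier, tall, unless, until, wall, will, window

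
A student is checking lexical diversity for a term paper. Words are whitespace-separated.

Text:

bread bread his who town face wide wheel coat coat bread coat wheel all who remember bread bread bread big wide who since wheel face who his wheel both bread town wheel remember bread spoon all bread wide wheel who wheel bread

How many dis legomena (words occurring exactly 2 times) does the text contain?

Frequencies: bread:10, wheel:7, who:5, wide:3, coat:3, his:2, town:2, face:2, all:2, remember:2, big:1, since:1, both:1, spoon:1
Words with frequency 2: all, face, his, remember, town

5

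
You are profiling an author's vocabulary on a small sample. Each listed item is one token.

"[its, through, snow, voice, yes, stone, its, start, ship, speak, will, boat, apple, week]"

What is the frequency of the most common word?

Frequencies: its:2, through:1, snow:1, voice:1, yes:1, stone:1, start:1, ship:1, speak:1, will:1, boat:1, apple:1, week:1
Most common: 'its' with frequency 2.

2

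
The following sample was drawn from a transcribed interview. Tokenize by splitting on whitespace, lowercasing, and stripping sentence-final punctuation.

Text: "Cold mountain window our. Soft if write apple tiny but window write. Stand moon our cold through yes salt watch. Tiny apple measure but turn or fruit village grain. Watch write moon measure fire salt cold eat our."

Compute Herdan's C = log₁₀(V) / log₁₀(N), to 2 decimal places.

0.87

N = 38, V = 24.
log₁₀(V) = 1.380211, log₁₀(N) = 1.579784
C = 1.380211 / 1.579784 = 0.87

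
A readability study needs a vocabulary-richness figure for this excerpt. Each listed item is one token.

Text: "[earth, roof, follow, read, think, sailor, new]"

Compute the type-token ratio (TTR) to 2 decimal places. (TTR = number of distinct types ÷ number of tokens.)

N = 7 tokens, V = 7 types.
TTR = V / N = 7 / 7 = 1.00

1.00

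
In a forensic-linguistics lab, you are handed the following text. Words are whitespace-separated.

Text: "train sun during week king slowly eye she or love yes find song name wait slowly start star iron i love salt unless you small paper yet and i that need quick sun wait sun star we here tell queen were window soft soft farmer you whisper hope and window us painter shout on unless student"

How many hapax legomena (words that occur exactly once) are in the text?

Frequencies: sun:3, slowly:2, love:2, wait:2, star:2, i:2, unless:2, you:2, and:2, window:2, soft:2, train:1, during:1, week:1, king:1, eye:1, she:1, or:1, yes:1, find:1, … (24 more, each freq 1)
Hapax (freq=1): during, eye, farmer, find, here, hope, iron, king, name, need, on, or, painter, paper, queen, quick, salt, she, shout, small, song, start, student, tell, that, train, us, we, week, were, whisper, yes, yet

33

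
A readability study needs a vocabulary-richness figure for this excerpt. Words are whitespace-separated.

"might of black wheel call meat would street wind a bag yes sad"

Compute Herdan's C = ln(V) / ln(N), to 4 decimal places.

1.0000

N = 13, V = 13.
ln(V) = 2.564949, ln(N) = 2.564949
C = 2.564949 / 2.564949 = 1.0000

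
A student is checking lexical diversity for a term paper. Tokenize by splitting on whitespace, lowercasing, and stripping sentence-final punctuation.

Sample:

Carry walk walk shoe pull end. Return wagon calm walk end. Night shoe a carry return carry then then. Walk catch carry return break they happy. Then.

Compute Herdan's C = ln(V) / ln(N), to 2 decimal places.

0.82

N = 27, V = 15.
ln(V) = 2.708050, ln(N) = 3.295837
C = 2.708050 / 3.295837 = 0.82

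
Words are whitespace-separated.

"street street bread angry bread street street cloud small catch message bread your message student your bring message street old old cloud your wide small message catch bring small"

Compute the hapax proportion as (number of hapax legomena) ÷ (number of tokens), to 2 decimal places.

0.10

Frequencies: street:5, message:4, bread:3, small:3, your:3, cloud:2, catch:2, bring:2, old:2, angry:1, student:1, wide:1
Hapax count = 3; token count = 29.
Ratio = 3 / 29 = 0.10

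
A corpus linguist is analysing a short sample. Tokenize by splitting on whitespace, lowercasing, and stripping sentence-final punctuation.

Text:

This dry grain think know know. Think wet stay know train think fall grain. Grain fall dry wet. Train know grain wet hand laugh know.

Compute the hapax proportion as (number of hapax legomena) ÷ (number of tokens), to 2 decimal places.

Frequencies: know:5, grain:4, think:3, wet:3, dry:2, train:2, fall:2, this:1, stay:1, hand:1, laugh:1
Hapax count = 4; token count = 25.
Ratio = 4 / 25 = 0.16

0.16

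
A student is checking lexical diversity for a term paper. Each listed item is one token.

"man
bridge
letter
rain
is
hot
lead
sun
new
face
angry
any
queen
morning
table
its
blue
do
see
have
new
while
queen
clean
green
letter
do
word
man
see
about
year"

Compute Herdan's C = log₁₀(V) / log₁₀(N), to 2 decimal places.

0.94

N = 32, V = 26.
log₁₀(V) = 1.414973, log₁₀(N) = 1.505150
C = 1.414973 / 1.505150 = 0.94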